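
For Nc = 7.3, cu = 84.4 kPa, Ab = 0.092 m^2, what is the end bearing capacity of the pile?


Result: 56.68 kN

Derivation:
Using Qb = Nc * cu * Ab
Qb = 7.3 * 84.4 * 0.092
Qb = 56.68 kN


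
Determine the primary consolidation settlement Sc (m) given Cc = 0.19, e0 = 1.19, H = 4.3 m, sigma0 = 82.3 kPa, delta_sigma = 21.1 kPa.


Result: 0.037 m

Derivation:
Using Sc = Cc * H / (1 + e0) * log10((sigma0 + delta_sigma) / sigma0)
Stress ratio = (82.3 + 21.1) / 82.3 = 1.25638
log10(1.25638) = 0.0991207
Cc * H / (1 + e0) = 0.19 * 4.3 / (1 + 1.19) = 0.373059
Sc = 0.373059 * 0.0991207
Sc = 0.037 m


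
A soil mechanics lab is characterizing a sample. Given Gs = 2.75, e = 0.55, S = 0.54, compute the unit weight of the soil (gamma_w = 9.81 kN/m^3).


Using gamma = gamma_w * (Gs + S*e) / (1 + e)
Numerator: Gs + S*e = 2.75 + 0.54*0.55 = 3.047
Denominator: 1 + e = 1 + 0.55 = 1.55
gamma = 9.81 * 3.047 / 1.55
gamma = 19.285 kN/m^3


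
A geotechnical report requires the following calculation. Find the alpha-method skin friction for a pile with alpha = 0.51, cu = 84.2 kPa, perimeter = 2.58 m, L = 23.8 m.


Using Qs = alpha * cu * perimeter * L
Qs = 0.51 * 84.2 * 2.58 * 23.8
Qs = 2636.81 kN


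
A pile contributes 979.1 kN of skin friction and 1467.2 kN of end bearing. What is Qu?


Using Qu = Qf + Qb
Qu = 979.1 + 1467.2
Qu = 2446.3 kN


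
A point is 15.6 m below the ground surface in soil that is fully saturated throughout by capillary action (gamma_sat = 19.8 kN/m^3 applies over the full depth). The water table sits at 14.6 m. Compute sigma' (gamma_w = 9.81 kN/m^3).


Total stress = gamma_sat * depth
sigma = 19.8 * 15.6 = 308.88 kPa
Pore water pressure u = gamma_w * (depth - d_wt)
u = 9.81 * (15.6 - 14.6) = 9.81 kPa
Effective stress = sigma - u
sigma' = 308.88 - 9.81 = 299.07 kPa


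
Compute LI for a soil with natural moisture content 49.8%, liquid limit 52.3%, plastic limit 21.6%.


First compute the plasticity index:
PI = LL - PL = 52.3 - 21.6 = 30.7
Then compute the liquidity index:
LI = (w - PL) / PI
LI = (49.8 - 21.6) / 30.7
LI = 0.919


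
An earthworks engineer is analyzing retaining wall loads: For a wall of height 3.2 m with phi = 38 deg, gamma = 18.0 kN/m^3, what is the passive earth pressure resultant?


Compute passive earth pressure coefficient:
Kp = tan^2(45 + phi/2) = tan^2(64.0) = 4.203746
Compute passive force:
Pp = 0.5 * Kp * gamma * H^2
Pp = 0.5 * 4.203746 * 18.0 * 3.2^2
Pp = 387.42 kN/m


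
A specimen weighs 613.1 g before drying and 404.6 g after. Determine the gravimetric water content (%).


Using w = (m_wet - m_dry) / m_dry * 100
m_wet - m_dry = 613.1 - 404.6 = 208.5 g
w = 208.5 / 404.6 * 100
w = 51.53 %


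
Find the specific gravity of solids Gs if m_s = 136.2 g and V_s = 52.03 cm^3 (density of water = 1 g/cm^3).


Using Gs = m_s / (V_s * rho_w)
Since rho_w = 1 g/cm^3:
Gs = 136.2 / 52.03
Gs = 2.618


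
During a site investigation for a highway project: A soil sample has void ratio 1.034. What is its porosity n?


Result: 0.5084

Derivation:
Using the relation n = e / (1 + e)
n = 1.034 / (1 + 1.034)
n = 1.034 / 2.034
n = 0.5084


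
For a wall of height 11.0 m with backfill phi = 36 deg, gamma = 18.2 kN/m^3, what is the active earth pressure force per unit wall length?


Compute active earth pressure coefficient:
Ka = tan^2(45 - phi/2) = tan^2(27.0) = 0.259616
Compute active force:
Pa = 0.5 * Ka * gamma * H^2
Pa = 0.5 * 0.259616 * 18.2 * 11.0^2
Pa = 285.86 kN/m


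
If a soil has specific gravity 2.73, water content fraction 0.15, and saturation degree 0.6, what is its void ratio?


Result: 0.6825

Derivation:
Using the relation e = Gs * w / S
e = 2.73 * 0.15 / 0.6
e = 0.6825


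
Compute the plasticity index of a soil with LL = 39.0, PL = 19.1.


Using PI = LL - PL
PI = 39.0 - 19.1
PI = 19.9


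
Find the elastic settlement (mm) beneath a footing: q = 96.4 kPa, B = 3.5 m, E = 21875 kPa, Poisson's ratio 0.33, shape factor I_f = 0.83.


Using Se = q * B * (1 - nu^2) * I_f / E
1 - nu^2 = 1 - 0.33^2 = 0.8911
Se = 96.4 * 3.5 * 0.8911 * 0.83 / 21875
Se = 0.011408 m
Convert to mm: Se = 0.011408 * 1000 = 11.408 mm


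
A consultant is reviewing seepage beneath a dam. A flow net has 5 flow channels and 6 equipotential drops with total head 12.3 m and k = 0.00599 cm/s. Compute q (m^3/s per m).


Convert k to m/s for unit consistency with H:
k = 0.00599 cm/s = 0.00599 / 100 m/s = 5.99e-05 m/s
Using q = k * H * Nf / Nd
Nf / Nd = 5 / 6 = 0.8333
q = 5.99e-05 * 12.3 * 0.8333
q = 0.000614 m^3/s per m


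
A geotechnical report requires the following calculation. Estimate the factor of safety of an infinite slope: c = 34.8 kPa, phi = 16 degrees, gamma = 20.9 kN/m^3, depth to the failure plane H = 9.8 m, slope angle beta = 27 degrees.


Using Fs = c / (gamma*H*sin(beta)*cos(beta)) + tan(phi)/tan(beta)
Cohesion contribution = 34.8 / (20.9*9.8*sin(27)*cos(27))
Cohesion contribution = 0.420029
Friction contribution = tan(16)/tan(27) = 0.56277
Fs = 0.420029 + 0.56277
Fs = 0.983


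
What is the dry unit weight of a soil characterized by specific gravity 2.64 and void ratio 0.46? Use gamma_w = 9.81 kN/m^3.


Result: 17.739 kN/m^3

Derivation:
Using gamma_d = Gs * gamma_w / (1 + e)
gamma_d = 2.64 * 9.81 / (1 + 0.46)
gamma_d = 2.64 * 9.81 / 1.46
gamma_d = 17.739 kN/m^3


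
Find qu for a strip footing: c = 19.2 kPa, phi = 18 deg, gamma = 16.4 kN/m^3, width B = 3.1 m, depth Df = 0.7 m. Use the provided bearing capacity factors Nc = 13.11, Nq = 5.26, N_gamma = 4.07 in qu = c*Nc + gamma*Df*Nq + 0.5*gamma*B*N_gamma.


Result: 415.56 kPa

Derivation:
Compute qu = c*Nc + gamma*Df*Nq + 0.5*gamma*B*N_gamma
Term 1: 19.2 * 13.11 = 251.712
Term 2: 16.4 * 0.7 * 5.26 = 60.3848
Term 3: 0.5 * 16.4 * 3.1 * 4.07 = 103.4594
qu = 251.712 + 60.3848 + 103.4594
qu = 415.56 kPa


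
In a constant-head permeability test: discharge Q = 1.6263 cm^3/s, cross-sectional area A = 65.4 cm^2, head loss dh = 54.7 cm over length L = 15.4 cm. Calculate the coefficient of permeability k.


Compute hydraulic gradient:
i = dh / L = 54.7 / 15.4 = 3.55195
Then apply Darcy's law:
k = Q / (A * i)
k = 1.6263 / (65.4 * 3.55195)
k = 1.6263 / 232.297
k = 0.007001 cm/s


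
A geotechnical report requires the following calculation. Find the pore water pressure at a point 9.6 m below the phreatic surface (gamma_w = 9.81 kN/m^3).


Using u = gamma_w * h_w
u = 9.81 * 9.6
u = 94.18 kPa


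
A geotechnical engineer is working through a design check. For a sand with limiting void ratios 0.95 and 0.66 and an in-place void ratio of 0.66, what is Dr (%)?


Result: 100.0 %

Derivation:
Using Dr = (e_max - e) / (e_max - e_min) * 100
e_max - e = 0.95 - 0.66 = 0.29
e_max - e_min = 0.95 - 0.66 = 0.29
Dr = 0.29 / 0.29 * 100
Dr = 100.0 %


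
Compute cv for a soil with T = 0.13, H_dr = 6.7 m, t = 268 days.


Using cv = T * H_dr^2 / t
H_dr^2 = 6.7^2 = 44.89
cv = 0.13 * 44.89 / 268
cv = 0.02177 m^2/day


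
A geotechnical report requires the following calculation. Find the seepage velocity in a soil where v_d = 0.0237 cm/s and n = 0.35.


Using v_s = v_d / n
v_s = 0.0237 / 0.35
v_s = 0.06771 cm/s


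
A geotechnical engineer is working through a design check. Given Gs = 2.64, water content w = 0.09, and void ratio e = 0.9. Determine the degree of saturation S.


Using S = Gs * w / e
S = 2.64 * 0.09 / 0.9
S = 0.264


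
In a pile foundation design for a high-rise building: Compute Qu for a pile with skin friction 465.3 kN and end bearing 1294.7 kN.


Using Qu = Qf + Qb
Qu = 465.3 + 1294.7
Qu = 1760.0 kN


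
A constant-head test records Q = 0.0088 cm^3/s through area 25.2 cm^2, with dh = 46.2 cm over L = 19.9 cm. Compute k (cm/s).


Compute hydraulic gradient:
i = dh / L = 46.2 / 19.9 = 2.32161
Then apply Darcy's law:
k = Q / (A * i)
k = 0.0088 / (25.2 * 2.32161)
k = 0.0088 / 58.5045
k = 0.00015 cm/s


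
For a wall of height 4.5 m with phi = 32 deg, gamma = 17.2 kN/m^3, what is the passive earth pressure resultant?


Compute passive earth pressure coefficient:
Kp = tan^2(45 + phi/2) = tan^2(61.0) = 3.254588
Compute passive force:
Pp = 0.5 * Kp * gamma * H^2
Pp = 0.5 * 3.254588 * 17.2 * 4.5^2
Pp = 566.79 kN/m


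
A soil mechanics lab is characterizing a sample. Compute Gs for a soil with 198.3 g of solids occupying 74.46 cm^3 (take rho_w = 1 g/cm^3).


Using Gs = m_s / (V_s * rho_w)
Since rho_w = 1 g/cm^3:
Gs = 198.3 / 74.46
Gs = 2.663


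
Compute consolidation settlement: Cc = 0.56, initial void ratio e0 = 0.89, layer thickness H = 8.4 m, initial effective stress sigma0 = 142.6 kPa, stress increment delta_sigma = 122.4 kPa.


Using Sc = Cc * H / (1 + e0) * log10((sigma0 + delta_sigma) / sigma0)
Stress ratio = (142.6 + 122.4) / 142.6 = 1.85835
log10(1.85835) = 0.269126
Cc * H / (1 + e0) = 0.56 * 8.4 / (1 + 0.89) = 2.48889
Sc = 2.48889 * 0.269126
Sc = 0.6698 m


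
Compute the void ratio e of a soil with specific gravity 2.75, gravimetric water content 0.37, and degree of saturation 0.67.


Using the relation e = Gs * w / S
e = 2.75 * 0.37 / 0.67
e = 1.5187


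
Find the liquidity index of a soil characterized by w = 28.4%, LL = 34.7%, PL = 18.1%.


Result: 0.62

Derivation:
First compute the plasticity index:
PI = LL - PL = 34.7 - 18.1 = 16.6
Then compute the liquidity index:
LI = (w - PL) / PI
LI = (28.4 - 18.1) / 16.6
LI = 0.62


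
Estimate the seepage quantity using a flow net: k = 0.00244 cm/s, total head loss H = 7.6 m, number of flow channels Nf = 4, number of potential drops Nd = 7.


Convert k to m/s for unit consistency with H:
k = 0.00244 cm/s = 0.00244 / 100 m/s = 2.44e-05 m/s
Using q = k * H * Nf / Nd
Nf / Nd = 4 / 7 = 0.5714
q = 2.44e-05 * 7.6 * 0.5714
q = 0.000106 m^3/s per m


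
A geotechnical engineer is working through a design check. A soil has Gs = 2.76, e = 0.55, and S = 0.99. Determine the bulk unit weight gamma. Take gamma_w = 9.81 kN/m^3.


Using gamma = gamma_w * (Gs + S*e) / (1 + e)
Numerator: Gs + S*e = 2.76 + 0.99*0.55 = 3.3045
Denominator: 1 + e = 1 + 0.55 = 1.55
gamma = 9.81 * 3.3045 / 1.55
gamma = 20.914 kN/m^3


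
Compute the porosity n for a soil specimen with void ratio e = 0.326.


Using the relation n = e / (1 + e)
n = 0.326 / (1 + 0.326)
n = 0.326 / 1.326
n = 0.2459


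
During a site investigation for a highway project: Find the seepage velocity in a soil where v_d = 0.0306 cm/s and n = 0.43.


Using v_s = v_d / n
v_s = 0.0306 / 0.43
v_s = 0.07116 cm/s


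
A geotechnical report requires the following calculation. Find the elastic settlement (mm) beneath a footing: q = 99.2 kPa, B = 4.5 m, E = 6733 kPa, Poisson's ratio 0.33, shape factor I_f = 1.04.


Using Se = q * B * (1 - nu^2) * I_f / E
1 - nu^2 = 1 - 0.33^2 = 0.8911
Se = 99.2 * 4.5 * 0.8911 * 1.04 / 6733
Se = 0.061443 m
Convert to mm: Se = 0.061443 * 1000 = 61.443 mm


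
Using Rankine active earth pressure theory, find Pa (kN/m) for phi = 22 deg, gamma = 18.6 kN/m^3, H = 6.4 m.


Compute active earth pressure coefficient:
Ka = tan^2(45 - phi/2) = tan^2(34.0) = 0.454962
Compute active force:
Pa = 0.5 * Ka * gamma * H^2
Pa = 0.5 * 0.454962 * 18.6 * 6.4^2
Pa = 173.31 kN/m


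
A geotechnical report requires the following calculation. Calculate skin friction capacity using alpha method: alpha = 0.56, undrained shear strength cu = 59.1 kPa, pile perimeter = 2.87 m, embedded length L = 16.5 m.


Using Qs = alpha * cu * perimeter * L
Qs = 0.56 * 59.1 * 2.87 * 16.5
Qs = 1567.26 kN


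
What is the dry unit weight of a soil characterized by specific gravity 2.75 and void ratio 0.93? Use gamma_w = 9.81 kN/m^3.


Using gamma_d = Gs * gamma_w / (1 + e)
gamma_d = 2.75 * 9.81 / (1 + 0.93)
gamma_d = 2.75 * 9.81 / 1.93
gamma_d = 13.978 kN/m^3


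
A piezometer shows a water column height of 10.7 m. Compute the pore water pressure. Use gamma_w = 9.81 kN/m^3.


Result: 104.97 kPa

Derivation:
Using u = gamma_w * h_w
u = 9.81 * 10.7
u = 104.97 kPa


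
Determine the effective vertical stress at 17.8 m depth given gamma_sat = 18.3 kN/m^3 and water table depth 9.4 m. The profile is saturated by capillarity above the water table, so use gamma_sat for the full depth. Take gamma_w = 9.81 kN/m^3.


Total stress = gamma_sat * depth
sigma = 18.3 * 17.8 = 325.74 kPa
Pore water pressure u = gamma_w * (depth - d_wt)
u = 9.81 * (17.8 - 9.4) = 82.404 kPa
Effective stress = sigma - u
sigma' = 325.74 - 82.404 = 243.34 kPa


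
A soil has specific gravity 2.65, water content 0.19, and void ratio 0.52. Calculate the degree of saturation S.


Using S = Gs * w / e
S = 2.65 * 0.19 / 0.52
S = 0.9683


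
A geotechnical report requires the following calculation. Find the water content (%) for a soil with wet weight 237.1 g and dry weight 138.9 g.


Using w = (m_wet - m_dry) / m_dry * 100
m_wet - m_dry = 237.1 - 138.9 = 98.2 g
w = 98.2 / 138.9 * 100
w = 70.7 %


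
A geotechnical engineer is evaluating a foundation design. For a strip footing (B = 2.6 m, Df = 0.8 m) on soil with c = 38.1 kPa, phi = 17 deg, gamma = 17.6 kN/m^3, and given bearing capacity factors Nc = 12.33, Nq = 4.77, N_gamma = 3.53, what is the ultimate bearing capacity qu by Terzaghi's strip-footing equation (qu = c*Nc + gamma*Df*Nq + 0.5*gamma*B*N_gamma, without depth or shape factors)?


Result: 617.7 kPa

Derivation:
Compute qu = c*Nc + gamma*Df*Nq + 0.5*gamma*B*N_gamma
Term 1: 38.1 * 12.33 = 469.773
Term 2: 17.6 * 0.8 * 4.77 = 67.1616
Term 3: 0.5 * 17.6 * 2.6 * 3.53 = 80.7664
qu = 469.773 + 67.1616 + 80.7664
qu = 617.7 kPa


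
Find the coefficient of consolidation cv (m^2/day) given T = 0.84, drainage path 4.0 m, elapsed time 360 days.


Using cv = T * H_dr^2 / t
H_dr^2 = 4.0^2 = 16.0
cv = 0.84 * 16.0 / 360
cv = 0.03733 m^2/day


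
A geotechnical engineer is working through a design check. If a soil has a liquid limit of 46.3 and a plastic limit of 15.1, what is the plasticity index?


Result: 31.2

Derivation:
Using PI = LL - PL
PI = 46.3 - 15.1
PI = 31.2


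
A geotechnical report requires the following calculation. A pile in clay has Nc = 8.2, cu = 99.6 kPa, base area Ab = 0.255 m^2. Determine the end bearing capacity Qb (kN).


Using Qb = Nc * cu * Ab
Qb = 8.2 * 99.6 * 0.255
Qb = 208.26 kN


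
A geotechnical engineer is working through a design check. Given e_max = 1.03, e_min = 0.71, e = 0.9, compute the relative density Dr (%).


Result: 40.62 %

Derivation:
Using Dr = (e_max - e) / (e_max - e_min) * 100
e_max - e = 1.03 - 0.9 = 0.13
e_max - e_min = 1.03 - 0.71 = 0.32
Dr = 0.13 / 0.32 * 100
Dr = 40.62 %


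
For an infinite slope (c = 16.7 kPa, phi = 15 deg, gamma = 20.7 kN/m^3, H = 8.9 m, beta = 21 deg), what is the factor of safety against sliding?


Using Fs = c / (gamma*H*sin(beta)*cos(beta)) + tan(phi)/tan(beta)
Cohesion contribution = 16.7 / (20.7*8.9*sin(21)*cos(21))
Cohesion contribution = 0.270941
Friction contribution = tan(15)/tan(21) = 0.698032
Fs = 0.270941 + 0.698032
Fs = 0.969


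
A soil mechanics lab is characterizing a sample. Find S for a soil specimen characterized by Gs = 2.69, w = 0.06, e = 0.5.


Using S = Gs * w / e
S = 2.69 * 0.06 / 0.5
S = 0.3228


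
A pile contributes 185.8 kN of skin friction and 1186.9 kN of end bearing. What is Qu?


Using Qu = Qf + Qb
Qu = 185.8 + 1186.9
Qu = 1372.7 kN


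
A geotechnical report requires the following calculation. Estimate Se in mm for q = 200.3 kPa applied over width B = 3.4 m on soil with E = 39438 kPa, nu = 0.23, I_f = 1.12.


Using Se = q * B * (1 - nu^2) * I_f / E
1 - nu^2 = 1 - 0.23^2 = 0.9471
Se = 200.3 * 3.4 * 0.9471 * 1.12 / 39438
Se = 0.018317 m
Convert to mm: Se = 0.018317 * 1000 = 18.317 mm


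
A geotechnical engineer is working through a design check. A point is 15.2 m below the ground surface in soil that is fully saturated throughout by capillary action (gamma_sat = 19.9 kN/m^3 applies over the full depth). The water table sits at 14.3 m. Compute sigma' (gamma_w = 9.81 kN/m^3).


Total stress = gamma_sat * depth
sigma = 19.9 * 15.2 = 302.48 kPa
Pore water pressure u = gamma_w * (depth - d_wt)
u = 9.81 * (15.2 - 14.3) = 8.829 kPa
Effective stress = sigma - u
sigma' = 302.48 - 8.829 = 293.65 kPa


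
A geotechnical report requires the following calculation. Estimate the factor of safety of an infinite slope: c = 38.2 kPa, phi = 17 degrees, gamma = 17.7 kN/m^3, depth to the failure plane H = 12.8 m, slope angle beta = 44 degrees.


Result: 0.654

Derivation:
Using Fs = c / (gamma*H*sin(beta)*cos(beta)) + tan(phi)/tan(beta)
Cohesion contribution = 38.2 / (17.7*12.8*sin(44)*cos(44))
Cohesion contribution = 0.337423
Friction contribution = tan(17)/tan(44) = 0.316593
Fs = 0.337423 + 0.316593
Fs = 0.654


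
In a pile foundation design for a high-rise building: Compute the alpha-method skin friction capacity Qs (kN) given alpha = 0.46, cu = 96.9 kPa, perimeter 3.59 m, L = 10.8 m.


Using Qs = alpha * cu * perimeter * L
Qs = 0.46 * 96.9 * 3.59 * 10.8
Qs = 1728.22 kN


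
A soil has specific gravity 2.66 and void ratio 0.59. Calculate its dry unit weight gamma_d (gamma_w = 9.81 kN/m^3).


Using gamma_d = Gs * gamma_w / (1 + e)
gamma_d = 2.66 * 9.81 / (1 + 0.59)
gamma_d = 2.66 * 9.81 / 1.59
gamma_d = 16.412 kN/m^3


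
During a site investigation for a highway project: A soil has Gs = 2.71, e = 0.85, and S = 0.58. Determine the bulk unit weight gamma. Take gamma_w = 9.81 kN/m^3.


Result: 16.985 kN/m^3

Derivation:
Using gamma = gamma_w * (Gs + S*e) / (1 + e)
Numerator: Gs + S*e = 2.71 + 0.58*0.85 = 3.203
Denominator: 1 + e = 1 + 0.85 = 1.85
gamma = 9.81 * 3.203 / 1.85
gamma = 16.985 kN/m^3


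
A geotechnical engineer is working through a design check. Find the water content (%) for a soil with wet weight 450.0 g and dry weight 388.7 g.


Result: 15.77 %

Derivation:
Using w = (m_wet - m_dry) / m_dry * 100
m_wet - m_dry = 450.0 - 388.7 = 61.3 g
w = 61.3 / 388.7 * 100
w = 15.77 %


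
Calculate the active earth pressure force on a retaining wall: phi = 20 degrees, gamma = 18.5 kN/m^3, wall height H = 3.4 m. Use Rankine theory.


Compute active earth pressure coefficient:
Ka = tan^2(45 - phi/2) = tan^2(35.0) = 0.490291
Compute active force:
Pa = 0.5 * Ka * gamma * H^2
Pa = 0.5 * 0.490291 * 18.5 * 3.4^2
Pa = 52.43 kN/m


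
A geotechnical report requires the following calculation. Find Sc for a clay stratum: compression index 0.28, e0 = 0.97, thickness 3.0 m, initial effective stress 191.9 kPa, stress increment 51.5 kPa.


Result: 0.044 m

Derivation:
Using Sc = Cc * H / (1 + e0) * log10((sigma0 + delta_sigma) / sigma0)
Stress ratio = (191.9 + 51.5) / 191.9 = 1.26837
log10(1.26837) = 0.103246
Cc * H / (1 + e0) = 0.28 * 3.0 / (1 + 0.97) = 0.426396
Sc = 0.426396 * 0.103246
Sc = 0.044 m


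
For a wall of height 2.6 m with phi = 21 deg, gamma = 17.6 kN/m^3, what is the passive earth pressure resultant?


Compute passive earth pressure coefficient:
Kp = tan^2(45 + phi/2) = tan^2(55.5) = 2.117051
Compute passive force:
Pp = 0.5 * Kp * gamma * H^2
Pp = 0.5 * 2.117051 * 17.6 * 2.6^2
Pp = 125.94 kN/m


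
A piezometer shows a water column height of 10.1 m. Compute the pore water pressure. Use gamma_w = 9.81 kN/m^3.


Result: 99.08 kPa

Derivation:
Using u = gamma_w * h_w
u = 9.81 * 10.1
u = 99.08 kPa


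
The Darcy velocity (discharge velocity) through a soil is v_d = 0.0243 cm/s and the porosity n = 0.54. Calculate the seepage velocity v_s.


Using v_s = v_d / n
v_s = 0.0243 / 0.54
v_s = 0.045 cm/s


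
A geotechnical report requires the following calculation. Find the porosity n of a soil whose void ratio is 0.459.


Result: 0.3146

Derivation:
Using the relation n = e / (1 + e)
n = 0.459 / (1 + 0.459)
n = 0.459 / 1.459
n = 0.3146


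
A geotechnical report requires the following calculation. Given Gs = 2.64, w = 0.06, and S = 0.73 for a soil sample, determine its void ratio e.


Result: 0.217

Derivation:
Using the relation e = Gs * w / S
e = 2.64 * 0.06 / 0.73
e = 0.217


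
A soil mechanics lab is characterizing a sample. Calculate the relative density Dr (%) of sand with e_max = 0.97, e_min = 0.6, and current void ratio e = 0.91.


Using Dr = (e_max - e) / (e_max - e_min) * 100
e_max - e = 0.97 - 0.91 = 0.06
e_max - e_min = 0.97 - 0.6 = 0.37
Dr = 0.06 / 0.37 * 100
Dr = 16.22 %


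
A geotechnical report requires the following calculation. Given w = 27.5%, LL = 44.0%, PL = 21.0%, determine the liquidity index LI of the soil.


First compute the plasticity index:
PI = LL - PL = 44.0 - 21.0 = 23.0
Then compute the liquidity index:
LI = (w - PL) / PI
LI = (27.5 - 21.0) / 23.0
LI = 0.283


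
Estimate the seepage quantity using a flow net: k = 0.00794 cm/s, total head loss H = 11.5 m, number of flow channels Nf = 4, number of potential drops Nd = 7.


Convert k to m/s for unit consistency with H:
k = 0.00794 cm/s = 0.00794 / 100 m/s = 7.94e-05 m/s
Using q = k * H * Nf / Nd
Nf / Nd = 4 / 7 = 0.5714
q = 7.94e-05 * 11.5 * 0.5714
q = 0.0005218 m^3/s per m


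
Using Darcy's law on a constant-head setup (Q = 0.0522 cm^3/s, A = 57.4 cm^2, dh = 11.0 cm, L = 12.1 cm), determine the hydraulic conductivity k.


Result: 0.001 cm/s

Derivation:
Compute hydraulic gradient:
i = dh / L = 11.0 / 12.1 = 0.909091
Then apply Darcy's law:
k = Q / (A * i)
k = 0.0522 / (57.4 * 0.909091)
k = 0.0522 / 52.1818
k = 0.001 cm/s


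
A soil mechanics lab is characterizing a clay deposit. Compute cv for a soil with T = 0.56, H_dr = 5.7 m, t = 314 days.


Using cv = T * H_dr^2 / t
H_dr^2 = 5.7^2 = 32.49
cv = 0.56 * 32.49 / 314
cv = 0.05794 m^2/day


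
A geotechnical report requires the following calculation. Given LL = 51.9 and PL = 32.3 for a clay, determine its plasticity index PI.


Using PI = LL - PL
PI = 51.9 - 32.3
PI = 19.6


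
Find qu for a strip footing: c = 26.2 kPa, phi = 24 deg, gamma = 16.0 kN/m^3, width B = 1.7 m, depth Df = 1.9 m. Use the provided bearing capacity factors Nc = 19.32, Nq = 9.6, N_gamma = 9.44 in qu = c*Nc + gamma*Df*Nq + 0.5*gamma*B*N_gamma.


Compute qu = c*Nc + gamma*Df*Nq + 0.5*gamma*B*N_gamma
Term 1: 26.2 * 19.32 = 506.184
Term 2: 16.0 * 1.9 * 9.6 = 291.84
Term 3: 0.5 * 16.0 * 1.7 * 9.44 = 128.384
qu = 506.184 + 291.84 + 128.384
qu = 926.41 kPa


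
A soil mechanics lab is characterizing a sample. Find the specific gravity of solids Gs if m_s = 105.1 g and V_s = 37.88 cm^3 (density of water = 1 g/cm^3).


Using Gs = m_s / (V_s * rho_w)
Since rho_w = 1 g/cm^3:
Gs = 105.1 / 37.88
Gs = 2.775


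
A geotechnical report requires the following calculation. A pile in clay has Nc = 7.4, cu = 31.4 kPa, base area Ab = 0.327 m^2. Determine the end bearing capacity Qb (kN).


Result: 75.98 kN

Derivation:
Using Qb = Nc * cu * Ab
Qb = 7.4 * 31.4 * 0.327
Qb = 75.98 kN


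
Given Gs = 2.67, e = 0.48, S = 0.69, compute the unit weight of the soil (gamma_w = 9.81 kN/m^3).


Using gamma = gamma_w * (Gs + S*e) / (1 + e)
Numerator: Gs + S*e = 2.67 + 0.69*0.48 = 3.0012
Denominator: 1 + e = 1 + 0.48 = 1.48
gamma = 9.81 * 3.0012 / 1.48
gamma = 19.893 kN/m^3


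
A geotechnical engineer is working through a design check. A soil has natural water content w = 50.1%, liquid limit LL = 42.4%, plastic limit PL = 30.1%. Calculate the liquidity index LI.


Result: 1.626

Derivation:
First compute the plasticity index:
PI = LL - PL = 42.4 - 30.1 = 12.3
Then compute the liquidity index:
LI = (w - PL) / PI
LI = (50.1 - 30.1) / 12.3
LI = 1.626


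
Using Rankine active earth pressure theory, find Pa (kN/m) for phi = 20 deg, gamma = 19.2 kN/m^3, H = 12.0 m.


Result: 677.78 kN/m

Derivation:
Compute active earth pressure coefficient:
Ka = tan^2(45 - phi/2) = tan^2(35.0) = 0.490291
Compute active force:
Pa = 0.5 * Ka * gamma * H^2
Pa = 0.5 * 0.490291 * 19.2 * 12.0^2
Pa = 677.78 kN/m


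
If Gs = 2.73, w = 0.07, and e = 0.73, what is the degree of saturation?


Result: 0.2618

Derivation:
Using S = Gs * w / e
S = 2.73 * 0.07 / 0.73
S = 0.2618


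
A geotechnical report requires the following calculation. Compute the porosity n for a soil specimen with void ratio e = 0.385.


Using the relation n = e / (1 + e)
n = 0.385 / (1 + 0.385)
n = 0.385 / 1.385
n = 0.278


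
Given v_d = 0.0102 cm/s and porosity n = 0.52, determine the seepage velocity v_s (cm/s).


Using v_s = v_d / n
v_s = 0.0102 / 0.52
v_s = 0.01962 cm/s


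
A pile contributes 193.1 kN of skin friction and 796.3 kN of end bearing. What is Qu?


Result: 989.4 kN

Derivation:
Using Qu = Qf + Qb
Qu = 193.1 + 796.3
Qu = 989.4 kN


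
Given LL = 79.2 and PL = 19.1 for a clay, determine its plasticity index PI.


Using PI = LL - PL
PI = 79.2 - 19.1
PI = 60.1


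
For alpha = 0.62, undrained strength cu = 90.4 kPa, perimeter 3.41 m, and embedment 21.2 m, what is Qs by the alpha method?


Result: 4051.82 kN

Derivation:
Using Qs = alpha * cu * perimeter * L
Qs = 0.62 * 90.4 * 3.41 * 21.2
Qs = 4051.82 kN


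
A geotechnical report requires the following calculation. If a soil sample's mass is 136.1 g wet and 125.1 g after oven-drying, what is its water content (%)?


Using w = (m_wet - m_dry) / m_dry * 100
m_wet - m_dry = 136.1 - 125.1 = 11.0 g
w = 11.0 / 125.1 * 100
w = 8.79 %


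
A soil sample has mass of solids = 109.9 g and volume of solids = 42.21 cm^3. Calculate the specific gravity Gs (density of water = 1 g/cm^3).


Using Gs = m_s / (V_s * rho_w)
Since rho_w = 1 g/cm^3:
Gs = 109.9 / 42.21
Gs = 2.604


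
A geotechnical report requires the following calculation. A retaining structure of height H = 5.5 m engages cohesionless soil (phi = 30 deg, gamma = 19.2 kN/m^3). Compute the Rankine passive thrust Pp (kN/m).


Result: 871.2 kN/m

Derivation:
Compute passive earth pressure coefficient:
Kp = tan^2(45 + phi/2) = tan^2(60.0) = 3
Compute passive force:
Pp = 0.5 * Kp * gamma * H^2
Pp = 0.5 * 3 * 19.2 * 5.5^2
Pp = 871.2 kN/m


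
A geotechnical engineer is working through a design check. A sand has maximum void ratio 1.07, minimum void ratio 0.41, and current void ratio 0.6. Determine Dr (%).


Using Dr = (e_max - e) / (e_max - e_min) * 100
e_max - e = 1.07 - 0.6 = 0.47
e_max - e_min = 1.07 - 0.41 = 0.66
Dr = 0.47 / 0.66 * 100
Dr = 71.21 %


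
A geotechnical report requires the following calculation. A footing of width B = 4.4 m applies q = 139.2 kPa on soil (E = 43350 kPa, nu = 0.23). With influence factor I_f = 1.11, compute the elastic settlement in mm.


Result: 14.853 mm

Derivation:
Using Se = q * B * (1 - nu^2) * I_f / E
1 - nu^2 = 1 - 0.23^2 = 0.9471
Se = 139.2 * 4.4 * 0.9471 * 1.11 / 43350
Se = 0.014853 m
Convert to mm: Se = 0.014853 * 1000 = 14.853 mm


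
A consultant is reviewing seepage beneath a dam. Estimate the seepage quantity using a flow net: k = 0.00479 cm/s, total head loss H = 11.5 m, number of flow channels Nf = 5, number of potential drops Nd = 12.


Result: 0.0002295 m^3/s per m

Derivation:
Convert k to m/s for unit consistency with H:
k = 0.00479 cm/s = 0.00479 / 100 m/s = 4.79e-05 m/s
Using q = k * H * Nf / Nd
Nf / Nd = 5 / 12 = 0.4167
q = 4.79e-05 * 11.5 * 0.4167
q = 0.0002295 m^3/s per m


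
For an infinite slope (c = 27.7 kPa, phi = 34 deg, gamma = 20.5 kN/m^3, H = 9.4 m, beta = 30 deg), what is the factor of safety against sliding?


Using Fs = c / (gamma*H*sin(beta)*cos(beta)) + tan(phi)/tan(beta)
Cohesion contribution = 27.7 / (20.5*9.4*sin(30)*cos(30))
Cohesion contribution = 0.331969
Friction contribution = tan(34)/tan(30) = 1.16828
Fs = 0.331969 + 1.16828
Fs = 1.5


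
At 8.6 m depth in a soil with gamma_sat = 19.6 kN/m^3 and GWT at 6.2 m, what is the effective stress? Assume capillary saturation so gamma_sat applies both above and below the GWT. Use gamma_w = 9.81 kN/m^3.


Total stress = gamma_sat * depth
sigma = 19.6 * 8.6 = 168.56 kPa
Pore water pressure u = gamma_w * (depth - d_wt)
u = 9.81 * (8.6 - 6.2) = 23.544 kPa
Effective stress = sigma - u
sigma' = 168.56 - 23.544 = 145.02 kPa


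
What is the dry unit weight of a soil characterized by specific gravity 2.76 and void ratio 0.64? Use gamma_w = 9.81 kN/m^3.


Using gamma_d = Gs * gamma_w / (1 + e)
gamma_d = 2.76 * 9.81 / (1 + 0.64)
gamma_d = 2.76 * 9.81 / 1.64
gamma_d = 16.51 kN/m^3


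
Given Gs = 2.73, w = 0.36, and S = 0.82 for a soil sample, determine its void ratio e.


Result: 1.1985

Derivation:
Using the relation e = Gs * w / S
e = 2.73 * 0.36 / 0.82
e = 1.1985


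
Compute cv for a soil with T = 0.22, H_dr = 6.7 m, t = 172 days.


Result: 0.05742 m^2/day

Derivation:
Using cv = T * H_dr^2 / t
H_dr^2 = 6.7^2 = 44.89
cv = 0.22 * 44.89 / 172
cv = 0.05742 m^2/day


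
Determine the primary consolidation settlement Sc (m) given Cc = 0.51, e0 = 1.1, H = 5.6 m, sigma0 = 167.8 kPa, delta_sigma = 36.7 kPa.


Using Sc = Cc * H / (1 + e0) * log10((sigma0 + delta_sigma) / sigma0)
Stress ratio = (167.8 + 36.7) / 167.8 = 1.21871
log10(1.21871) = 0.0859014
Cc * H / (1 + e0) = 0.51 * 5.6 / (1 + 1.1) = 1.36
Sc = 1.36 * 0.0859014
Sc = 0.1168 m


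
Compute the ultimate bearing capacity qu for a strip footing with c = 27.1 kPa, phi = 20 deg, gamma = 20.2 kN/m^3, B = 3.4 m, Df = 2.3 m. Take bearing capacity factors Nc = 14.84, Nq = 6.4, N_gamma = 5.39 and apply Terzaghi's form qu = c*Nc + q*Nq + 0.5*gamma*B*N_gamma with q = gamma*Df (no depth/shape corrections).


Compute qu = c*Nc + gamma*Df*Nq + 0.5*gamma*B*N_gamma
Term 1: 27.1 * 14.84 = 402.164
Term 2: 20.2 * 2.3 * 6.4 = 297.344
Term 3: 0.5 * 20.2 * 3.4 * 5.39 = 185.0926
qu = 402.164 + 297.344 + 185.0926
qu = 884.6 kPa


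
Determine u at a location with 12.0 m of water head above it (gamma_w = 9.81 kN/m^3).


Result: 117.72 kPa

Derivation:
Using u = gamma_w * h_w
u = 9.81 * 12.0
u = 117.72 kPa


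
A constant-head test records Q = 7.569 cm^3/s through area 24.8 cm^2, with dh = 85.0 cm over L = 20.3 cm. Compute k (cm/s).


Compute hydraulic gradient:
i = dh / L = 85.0 / 20.3 = 4.18719
Then apply Darcy's law:
k = Q / (A * i)
k = 7.569 / (24.8 * 4.18719)
k = 7.569 / 103.842
k = 0.072889 cm/s


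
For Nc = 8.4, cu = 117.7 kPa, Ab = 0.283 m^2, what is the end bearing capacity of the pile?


Using Qb = Nc * cu * Ab
Qb = 8.4 * 117.7 * 0.283
Qb = 279.8 kN


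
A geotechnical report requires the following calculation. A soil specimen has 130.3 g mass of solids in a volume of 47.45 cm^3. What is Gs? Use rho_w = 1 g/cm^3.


Using Gs = m_s / (V_s * rho_w)
Since rho_w = 1 g/cm^3:
Gs = 130.3 / 47.45
Gs = 2.746


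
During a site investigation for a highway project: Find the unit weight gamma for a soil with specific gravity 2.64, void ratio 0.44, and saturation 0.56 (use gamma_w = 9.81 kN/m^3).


Result: 19.664 kN/m^3

Derivation:
Using gamma = gamma_w * (Gs + S*e) / (1 + e)
Numerator: Gs + S*e = 2.64 + 0.56*0.44 = 2.8864
Denominator: 1 + e = 1 + 0.44 = 1.44
gamma = 9.81 * 2.8864 / 1.44
gamma = 19.664 kN/m^3


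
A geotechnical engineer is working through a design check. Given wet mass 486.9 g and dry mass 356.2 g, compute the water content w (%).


Result: 36.69 %

Derivation:
Using w = (m_wet - m_dry) / m_dry * 100
m_wet - m_dry = 486.9 - 356.2 = 130.7 g
w = 130.7 / 356.2 * 100
w = 36.69 %


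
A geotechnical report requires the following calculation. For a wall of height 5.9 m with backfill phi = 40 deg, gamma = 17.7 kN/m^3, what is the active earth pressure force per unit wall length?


Compute active earth pressure coefficient:
Ka = tan^2(45 - phi/2) = tan^2(25.0) = 0.217443
Compute active force:
Pa = 0.5 * Ka * gamma * H^2
Pa = 0.5 * 0.217443 * 17.7 * 5.9^2
Pa = 66.99 kN/m


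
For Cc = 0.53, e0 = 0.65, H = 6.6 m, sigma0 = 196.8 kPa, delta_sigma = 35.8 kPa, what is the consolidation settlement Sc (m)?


Using Sc = Cc * H / (1 + e0) * log10((sigma0 + delta_sigma) / sigma0)
Stress ratio = (196.8 + 35.8) / 196.8 = 1.18191
log10(1.18191) = 0.0725846
Cc * H / (1 + e0) = 0.53 * 6.6 / (1 + 0.65) = 2.12
Sc = 2.12 * 0.0725846
Sc = 0.1539 m


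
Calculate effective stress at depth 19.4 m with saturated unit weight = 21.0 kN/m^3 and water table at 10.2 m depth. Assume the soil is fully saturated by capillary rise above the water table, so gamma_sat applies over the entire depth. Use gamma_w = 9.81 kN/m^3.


Total stress = gamma_sat * depth
sigma = 21.0 * 19.4 = 407.4 kPa
Pore water pressure u = gamma_w * (depth - d_wt)
u = 9.81 * (19.4 - 10.2) = 90.252 kPa
Effective stress = sigma - u
sigma' = 407.4 - 90.252 = 317.15 kPa


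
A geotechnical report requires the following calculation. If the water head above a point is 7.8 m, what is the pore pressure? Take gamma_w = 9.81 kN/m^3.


Result: 76.52 kPa

Derivation:
Using u = gamma_w * h_w
u = 9.81 * 7.8
u = 76.52 kPa


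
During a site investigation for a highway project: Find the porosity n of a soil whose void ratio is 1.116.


Using the relation n = e / (1 + e)
n = 1.116 / (1 + 1.116)
n = 1.116 / 2.116
n = 0.5274


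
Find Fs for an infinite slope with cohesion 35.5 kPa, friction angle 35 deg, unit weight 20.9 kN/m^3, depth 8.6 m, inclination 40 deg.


Result: 1.236

Derivation:
Using Fs = c / (gamma*H*sin(beta)*cos(beta)) + tan(phi)/tan(beta)
Cohesion contribution = 35.5 / (20.9*8.6*sin(40)*cos(40))
Cohesion contribution = 0.401109
Friction contribution = tan(35)/tan(40) = 0.834475
Fs = 0.401109 + 0.834475
Fs = 1.236


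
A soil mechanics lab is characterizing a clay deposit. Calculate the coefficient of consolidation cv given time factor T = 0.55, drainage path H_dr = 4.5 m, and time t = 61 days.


Using cv = T * H_dr^2 / t
H_dr^2 = 4.5^2 = 20.25
cv = 0.55 * 20.25 / 61
cv = 0.18258 m^2/day


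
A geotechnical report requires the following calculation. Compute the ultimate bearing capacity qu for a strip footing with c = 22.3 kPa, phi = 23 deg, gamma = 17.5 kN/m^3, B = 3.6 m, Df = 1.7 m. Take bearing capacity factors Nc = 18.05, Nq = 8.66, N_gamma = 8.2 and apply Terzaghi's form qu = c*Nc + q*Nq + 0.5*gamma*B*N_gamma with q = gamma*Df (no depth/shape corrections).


Compute qu = c*Nc + gamma*Df*Nq + 0.5*gamma*B*N_gamma
Term 1: 22.3 * 18.05 = 402.515
Term 2: 17.5 * 1.7 * 8.66 = 257.635
Term 3: 0.5 * 17.5 * 3.6 * 8.2 = 258.3
qu = 402.515 + 257.635 + 258.3
qu = 918.45 kPa


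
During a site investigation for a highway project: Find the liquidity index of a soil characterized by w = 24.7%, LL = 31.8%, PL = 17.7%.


Result: 0.496

Derivation:
First compute the plasticity index:
PI = LL - PL = 31.8 - 17.7 = 14.1
Then compute the liquidity index:
LI = (w - PL) / PI
LI = (24.7 - 17.7) / 14.1
LI = 0.496


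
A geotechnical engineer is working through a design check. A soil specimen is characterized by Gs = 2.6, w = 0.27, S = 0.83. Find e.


Using the relation e = Gs * w / S
e = 2.6 * 0.27 / 0.83
e = 0.8458


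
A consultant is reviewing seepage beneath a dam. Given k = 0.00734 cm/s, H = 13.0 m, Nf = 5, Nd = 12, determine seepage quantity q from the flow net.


Result: 0.0003976 m^3/s per m

Derivation:
Convert k to m/s for unit consistency with H:
k = 0.00734 cm/s = 0.00734 / 100 m/s = 7.34e-05 m/s
Using q = k * H * Nf / Nd
Nf / Nd = 5 / 12 = 0.4167
q = 7.34e-05 * 13.0 * 0.4167
q = 0.0003976 m^3/s per m


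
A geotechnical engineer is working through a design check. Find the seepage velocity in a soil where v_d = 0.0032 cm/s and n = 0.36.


Using v_s = v_d / n
v_s = 0.0032 / 0.36
v_s = 0.00889 cm/s


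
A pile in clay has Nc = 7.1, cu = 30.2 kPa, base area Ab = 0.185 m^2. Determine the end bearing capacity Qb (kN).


Using Qb = Nc * cu * Ab
Qb = 7.1 * 30.2 * 0.185
Qb = 39.67 kN


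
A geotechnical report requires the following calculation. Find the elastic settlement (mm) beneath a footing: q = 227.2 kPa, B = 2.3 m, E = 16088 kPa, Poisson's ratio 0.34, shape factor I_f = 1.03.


Result: 29.588 mm

Derivation:
Using Se = q * B * (1 - nu^2) * I_f / E
1 - nu^2 = 1 - 0.34^2 = 0.8844
Se = 227.2 * 2.3 * 0.8844 * 1.03 / 16088
Se = 0.029588 m
Convert to mm: Se = 0.029588 * 1000 = 29.588 mm


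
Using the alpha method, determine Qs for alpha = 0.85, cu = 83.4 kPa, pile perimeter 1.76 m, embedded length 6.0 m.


Result: 748.6 kN

Derivation:
Using Qs = alpha * cu * perimeter * L
Qs = 0.85 * 83.4 * 1.76 * 6.0
Qs = 748.6 kN


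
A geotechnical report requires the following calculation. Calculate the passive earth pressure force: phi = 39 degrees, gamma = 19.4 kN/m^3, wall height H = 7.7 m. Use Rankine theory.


Compute passive earth pressure coefficient:
Kp = tan^2(45 + phi/2) = tan^2(64.5) = 4.395495
Compute passive force:
Pp = 0.5 * Kp * gamma * H^2
Pp = 0.5 * 4.395495 * 19.4 * 7.7^2
Pp = 2527.91 kN/m


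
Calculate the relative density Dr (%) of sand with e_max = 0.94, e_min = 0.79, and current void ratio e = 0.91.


Using Dr = (e_max - e) / (e_max - e_min) * 100
e_max - e = 0.94 - 0.91 = 0.03
e_max - e_min = 0.94 - 0.79 = 0.15
Dr = 0.03 / 0.15 * 100
Dr = 20.0 %


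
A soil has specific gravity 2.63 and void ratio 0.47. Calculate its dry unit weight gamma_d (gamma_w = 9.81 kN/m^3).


Using gamma_d = Gs * gamma_w / (1 + e)
gamma_d = 2.63 * 9.81 / (1 + 0.47)
gamma_d = 2.63 * 9.81 / 1.47
gamma_d = 17.551 kN/m^3


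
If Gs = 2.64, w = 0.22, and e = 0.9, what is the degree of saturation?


Using S = Gs * w / e
S = 2.64 * 0.22 / 0.9
S = 0.6453


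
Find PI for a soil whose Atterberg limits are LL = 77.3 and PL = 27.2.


Result: 50.1

Derivation:
Using PI = LL - PL
PI = 77.3 - 27.2
PI = 50.1


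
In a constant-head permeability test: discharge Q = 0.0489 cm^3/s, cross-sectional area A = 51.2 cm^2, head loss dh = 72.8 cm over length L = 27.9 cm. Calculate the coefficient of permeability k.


Result: 0.000366 cm/s

Derivation:
Compute hydraulic gradient:
i = dh / L = 72.8 / 27.9 = 2.60932
Then apply Darcy's law:
k = Q / (A * i)
k = 0.0489 / (51.2 * 2.60932)
k = 0.0489 / 133.597
k = 0.000366 cm/s


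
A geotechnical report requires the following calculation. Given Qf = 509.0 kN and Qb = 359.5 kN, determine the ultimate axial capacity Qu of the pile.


Using Qu = Qf + Qb
Qu = 509.0 + 359.5
Qu = 868.5 kN


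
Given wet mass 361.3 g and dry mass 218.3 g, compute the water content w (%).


Using w = (m_wet - m_dry) / m_dry * 100
m_wet - m_dry = 361.3 - 218.3 = 143.0 g
w = 143.0 / 218.3 * 100
w = 65.51 %


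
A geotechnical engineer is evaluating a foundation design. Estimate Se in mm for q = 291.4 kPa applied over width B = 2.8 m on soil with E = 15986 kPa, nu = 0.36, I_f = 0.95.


Result: 42.204 mm

Derivation:
Using Se = q * B * (1 - nu^2) * I_f / E
1 - nu^2 = 1 - 0.36^2 = 0.8704
Se = 291.4 * 2.8 * 0.8704 * 0.95 / 15986
Se = 0.042204 m
Convert to mm: Se = 0.042204 * 1000 = 42.204 mm


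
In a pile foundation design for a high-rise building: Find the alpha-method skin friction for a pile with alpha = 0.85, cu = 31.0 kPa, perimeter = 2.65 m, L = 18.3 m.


Using Qs = alpha * cu * perimeter * L
Qs = 0.85 * 31.0 * 2.65 * 18.3
Qs = 1277.84 kN


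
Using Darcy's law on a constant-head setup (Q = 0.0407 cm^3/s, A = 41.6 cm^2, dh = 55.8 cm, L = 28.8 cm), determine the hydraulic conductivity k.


Result: 0.000505 cm/s

Derivation:
Compute hydraulic gradient:
i = dh / L = 55.8 / 28.8 = 1.9375
Then apply Darcy's law:
k = Q / (A * i)
k = 0.0407 / (41.6 * 1.9375)
k = 0.0407 / 80.6
k = 0.000505 cm/s


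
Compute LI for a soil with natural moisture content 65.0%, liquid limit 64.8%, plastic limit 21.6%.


First compute the plasticity index:
PI = LL - PL = 64.8 - 21.6 = 43.2
Then compute the liquidity index:
LI = (w - PL) / PI
LI = (65.0 - 21.6) / 43.2
LI = 1.005


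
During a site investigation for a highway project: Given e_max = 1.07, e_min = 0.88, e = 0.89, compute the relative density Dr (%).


Using Dr = (e_max - e) / (e_max - e_min) * 100
e_max - e = 1.07 - 0.89 = 0.18
e_max - e_min = 1.07 - 0.88 = 0.19
Dr = 0.18 / 0.19 * 100
Dr = 94.74 %


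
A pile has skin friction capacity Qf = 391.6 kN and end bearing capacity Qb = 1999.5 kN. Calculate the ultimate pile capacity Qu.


Using Qu = Qf + Qb
Qu = 391.6 + 1999.5
Qu = 2391.1 kN
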